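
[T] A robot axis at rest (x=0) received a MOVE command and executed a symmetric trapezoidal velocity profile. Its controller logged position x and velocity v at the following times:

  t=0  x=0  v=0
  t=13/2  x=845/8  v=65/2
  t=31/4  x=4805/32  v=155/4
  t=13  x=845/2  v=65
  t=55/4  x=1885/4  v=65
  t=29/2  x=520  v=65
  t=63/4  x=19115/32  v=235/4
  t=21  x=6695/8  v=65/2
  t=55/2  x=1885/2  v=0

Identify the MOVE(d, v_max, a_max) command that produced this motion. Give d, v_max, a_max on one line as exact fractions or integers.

d=1885/2 v_max=65 a_max=5

final state: t=55/2, x=1885/2, v=0 → d = 1885/2
a_max = (65/2−0)/(13/2−0) = 5
max v = 65 over t∈[13,29/2] → v_max = 65
check: 65·(13+3/2) = 1885/2 ✓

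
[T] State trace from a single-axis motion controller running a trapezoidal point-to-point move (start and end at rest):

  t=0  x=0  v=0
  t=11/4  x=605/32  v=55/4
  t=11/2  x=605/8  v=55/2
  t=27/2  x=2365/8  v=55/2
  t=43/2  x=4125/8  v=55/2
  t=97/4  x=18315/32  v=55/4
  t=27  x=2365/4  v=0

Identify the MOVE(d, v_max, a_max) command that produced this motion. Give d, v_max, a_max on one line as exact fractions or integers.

d=2365/4 v_max=55/2 a_max=5

final state: t=27, x=2365/4, v=0 → d = 2365/4
a_max = (55/4−0)/(11/4−0) = 5
max v = 55/2 over t∈[11/2,43/2] → v_max = 55/2
check: 55/2·(11/2+16) = 2365/4 ✓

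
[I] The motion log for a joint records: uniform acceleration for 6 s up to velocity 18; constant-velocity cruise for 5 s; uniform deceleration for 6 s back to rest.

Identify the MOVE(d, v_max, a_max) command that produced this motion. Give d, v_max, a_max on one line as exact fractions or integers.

d=198 v_max=18 a_max=3

a_max = 18/6 = 3
d_a = ½·18·6 = 54; d_c = 18·5 = 90
d = 2·54 + 90 = 198
t_c = 5 > 0 ⇒ limit active, v_max = 18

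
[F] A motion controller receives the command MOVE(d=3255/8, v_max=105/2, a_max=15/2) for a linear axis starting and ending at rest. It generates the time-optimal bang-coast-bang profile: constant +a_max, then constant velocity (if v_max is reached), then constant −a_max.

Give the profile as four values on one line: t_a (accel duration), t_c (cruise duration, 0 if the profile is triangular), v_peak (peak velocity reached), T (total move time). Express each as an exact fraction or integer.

t_a=7 t_c=3/4 v_peak=105/2 T=59/4

v_max²/a_max = (105/2)²/(15/2) = 735/2
3255/8 ≥ 735/2 ⇒ cruise phase
t_a = (105/2)/(15/2) = 7; v_peak = 105/2
d_cruise = 3255/8 − 735/2 = 315/8; t_c = (315/8)/(105/2) = 3/4
T = 2·7 + 3/4 = 59/4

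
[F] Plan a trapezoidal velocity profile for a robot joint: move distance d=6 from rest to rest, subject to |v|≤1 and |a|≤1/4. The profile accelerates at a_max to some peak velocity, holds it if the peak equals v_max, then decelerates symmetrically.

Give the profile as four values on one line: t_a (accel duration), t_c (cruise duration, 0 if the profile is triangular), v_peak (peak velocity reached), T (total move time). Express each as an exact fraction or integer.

(v_max)²/a_max = 1²/(1/4) = 4
6 ≥ 4 → trapezoidal
t_a = 1/(1/4) = 4; v_peak = 1
d_cruise = 6 − 4 = 2; t_c = 2/1 = 2
T = 2·4 + 2 = 10

t_a=4 t_c=2 v_peak=1 T=10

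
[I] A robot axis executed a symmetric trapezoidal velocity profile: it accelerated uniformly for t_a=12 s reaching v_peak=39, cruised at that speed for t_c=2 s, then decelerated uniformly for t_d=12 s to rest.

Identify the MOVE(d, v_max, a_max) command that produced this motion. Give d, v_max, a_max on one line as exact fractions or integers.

a_max = 39/12 = 13/4
d_a = ½·39·12 = 234; d_c = 39·2 = 78
d = 2·234 + 78 = 546
t_c = 2 > 0 so v_max = 39

d=546 v_max=39 a_max=13/4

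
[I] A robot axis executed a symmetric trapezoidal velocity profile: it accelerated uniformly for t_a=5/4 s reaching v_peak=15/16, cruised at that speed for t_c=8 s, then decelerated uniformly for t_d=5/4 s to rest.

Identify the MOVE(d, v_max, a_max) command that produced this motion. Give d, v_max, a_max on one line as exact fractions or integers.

d=555/64 v_max=15/16 a_max=3/4

a_max = (15/16)/(5/4) = 3/4
d_a = ½·15/16·5/4 = 75/128; d_c = 15/16·8 = 15/2
d = 2·75/128 + 15/2 = 555/64
t_c = 8 > 0 → v_max = v_peak = 15/16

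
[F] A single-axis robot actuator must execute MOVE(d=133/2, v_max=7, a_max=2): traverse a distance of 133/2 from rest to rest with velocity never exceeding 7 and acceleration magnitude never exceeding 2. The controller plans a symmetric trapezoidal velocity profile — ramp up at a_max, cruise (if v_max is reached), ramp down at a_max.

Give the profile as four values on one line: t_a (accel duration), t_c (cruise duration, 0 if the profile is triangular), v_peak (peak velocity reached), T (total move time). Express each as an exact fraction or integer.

t_a=7/2 t_c=6 v_peak=7 T=13

v_max²/a_max = 7²/2 = 49/2
133/2 ≥ 49/2 ⇒ cruise phase
t_a = 7/2; v_peak = 7
d_cruise = 133/2 − 49/2 = 42; t_c = 42/7 = 6
T = 2·7/2 + 6 = 13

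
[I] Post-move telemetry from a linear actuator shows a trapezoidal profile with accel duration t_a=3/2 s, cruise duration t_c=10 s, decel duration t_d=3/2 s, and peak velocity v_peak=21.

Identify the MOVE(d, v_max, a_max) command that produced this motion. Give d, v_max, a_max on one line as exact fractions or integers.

d=483/2 v_max=21 a_max=14

a_max = 21/(3/2) = 14
d_a = ½·21·3/2 = 63/4; d_c = 21·10 = 210
d = 2·63/4 + 210 = 483/2
t_c = 10 > 0 so v_max = 21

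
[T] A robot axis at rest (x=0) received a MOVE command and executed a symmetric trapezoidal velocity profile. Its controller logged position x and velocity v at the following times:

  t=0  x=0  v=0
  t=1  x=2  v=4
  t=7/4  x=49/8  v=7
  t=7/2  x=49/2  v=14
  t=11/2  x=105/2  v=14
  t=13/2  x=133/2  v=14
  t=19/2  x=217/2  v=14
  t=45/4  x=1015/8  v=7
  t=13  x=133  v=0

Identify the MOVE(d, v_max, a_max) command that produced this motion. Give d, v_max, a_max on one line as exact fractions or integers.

d=133 v_max=14 a_max=4

final state: t=13, x=133, v=0 → d = 133
a_max = (4−0)/(1−0) = 4
max v = 14 over t∈[7/2,19/2] → v_max = 14
check: 14·(7/2+6) = 133 ✓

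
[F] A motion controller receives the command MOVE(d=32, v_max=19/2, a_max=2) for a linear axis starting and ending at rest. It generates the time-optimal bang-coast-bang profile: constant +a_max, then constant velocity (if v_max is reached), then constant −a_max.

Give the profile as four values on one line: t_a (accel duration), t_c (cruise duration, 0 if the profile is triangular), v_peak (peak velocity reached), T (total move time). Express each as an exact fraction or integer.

vₘ²/aₘ = (19/2)²/2 = 361/8
32 < 361/8 → triangular
v_peak = √(32·2) = √64 = 8
t_a = 8/2 = 4; t_c = 0
T = 2·4 = 8

t_a=4 t_c=0 v_peak=8 T=8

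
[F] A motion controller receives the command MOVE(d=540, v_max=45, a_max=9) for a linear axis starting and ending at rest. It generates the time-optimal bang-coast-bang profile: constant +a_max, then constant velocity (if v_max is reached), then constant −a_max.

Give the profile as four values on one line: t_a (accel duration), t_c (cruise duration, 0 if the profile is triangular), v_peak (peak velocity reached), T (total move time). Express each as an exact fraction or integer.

t_a=5 t_c=7 v_peak=45 T=17

(v_max)²/a_max = 45²/9 = 225
540 ≥ 225 so v_max reached
t_a = 45/9 = 5; v_peak = 45
d_cruise = 540 − 225 = 315; t_c = 315/45 = 7
T = 2·5 + 7 = 17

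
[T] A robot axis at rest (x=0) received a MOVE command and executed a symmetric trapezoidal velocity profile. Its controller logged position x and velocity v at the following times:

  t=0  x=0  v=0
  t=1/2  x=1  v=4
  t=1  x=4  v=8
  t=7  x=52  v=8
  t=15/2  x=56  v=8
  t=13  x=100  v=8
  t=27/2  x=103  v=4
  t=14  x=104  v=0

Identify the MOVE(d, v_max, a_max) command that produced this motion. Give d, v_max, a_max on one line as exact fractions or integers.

final state: t=14, x=104, v=0 → d = 104
a_max = (4−0)/(1/2−0) = 8
max v = 8 over t∈[1,13] → v_max = 8
check: 8·(1+12) = 104 ✓

d=104 v_max=8 a_max=8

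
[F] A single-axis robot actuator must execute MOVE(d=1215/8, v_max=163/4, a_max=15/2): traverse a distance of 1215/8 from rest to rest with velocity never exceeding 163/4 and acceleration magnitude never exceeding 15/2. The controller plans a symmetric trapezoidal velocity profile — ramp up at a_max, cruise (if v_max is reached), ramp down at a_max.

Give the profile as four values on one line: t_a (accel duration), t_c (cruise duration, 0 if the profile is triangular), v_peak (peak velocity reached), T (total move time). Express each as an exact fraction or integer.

(v_max)²/a_max = (163/4)²/(15/2) = 26569/120
1215/8 < 26569/120 ⇒ no cruise
v_peak = √(1215/8·15/2) = √(18225/16) = 135/4
t_a = (135/4)/(15/2) = 9/2; t_c = 0
T = 2·9/2 = 9

t_a=9/2 t_c=0 v_peak=135/4 T=9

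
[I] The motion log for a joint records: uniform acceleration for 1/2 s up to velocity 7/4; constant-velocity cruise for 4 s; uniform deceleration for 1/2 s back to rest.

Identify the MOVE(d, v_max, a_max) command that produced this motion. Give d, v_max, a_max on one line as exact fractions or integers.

d=63/8 v_max=7/4 a_max=7/2

a_max = (7/4)/(1/2) = 7/2
d_a = ½·7/4·1/2 = 7/16; d_c = 7/4·4 = 7
d = 2·7/16 + 7 = 63/8
t_c = 4 > 0 ⇒ limit active, v_max = 7/4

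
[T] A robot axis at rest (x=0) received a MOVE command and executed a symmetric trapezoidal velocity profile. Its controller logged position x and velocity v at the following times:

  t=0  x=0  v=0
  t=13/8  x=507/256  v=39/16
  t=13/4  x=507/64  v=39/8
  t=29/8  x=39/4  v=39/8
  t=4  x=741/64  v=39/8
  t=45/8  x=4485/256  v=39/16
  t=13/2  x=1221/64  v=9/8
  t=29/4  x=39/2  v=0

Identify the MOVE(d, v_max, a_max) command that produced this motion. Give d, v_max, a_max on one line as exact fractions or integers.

d=39/2 v_max=39/8 a_max=3/2

final state: t=29/4, x=39/2, v=0 → d = 39/2
a_max = (39/16−0)/(13/8−0) = 3/2
max v = 39/8 over t∈[13/4,4] → v_max = 39/8
check: 39/8·(13/4+3/4) = 39/2 ✓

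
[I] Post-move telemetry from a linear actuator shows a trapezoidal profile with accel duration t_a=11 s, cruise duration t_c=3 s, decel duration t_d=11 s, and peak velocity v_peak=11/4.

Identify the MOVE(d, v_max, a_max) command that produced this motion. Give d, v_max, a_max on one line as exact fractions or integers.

d=77/2 v_max=11/4 a_max=1/4

a_max = (11/4)/11 = 1/4
d_a = ½·11/4·11 = 121/8; d_c = 11/4·3 = 33/4
d = 2·121/8 + 33/4 = 77/2
t_c = 3 > 0 so v_max = 11/4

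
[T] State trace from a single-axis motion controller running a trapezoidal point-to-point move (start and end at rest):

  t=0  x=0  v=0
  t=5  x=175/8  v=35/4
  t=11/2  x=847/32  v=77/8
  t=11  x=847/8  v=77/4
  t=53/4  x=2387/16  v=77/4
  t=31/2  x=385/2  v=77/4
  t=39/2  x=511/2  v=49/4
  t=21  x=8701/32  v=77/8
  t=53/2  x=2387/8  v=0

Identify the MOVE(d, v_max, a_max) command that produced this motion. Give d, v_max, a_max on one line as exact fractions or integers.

final state: t=53/2, x=2387/8, v=0 → d = 2387/8
a_max = (35/4−0)/(5−0) = 7/4
max v = 77/4 over t∈[11,31/2] → v_max = 77/4
check: 77/4·(11+9/2) = 2387/8 ✓

d=2387/8 v_max=77/4 a_max=7/4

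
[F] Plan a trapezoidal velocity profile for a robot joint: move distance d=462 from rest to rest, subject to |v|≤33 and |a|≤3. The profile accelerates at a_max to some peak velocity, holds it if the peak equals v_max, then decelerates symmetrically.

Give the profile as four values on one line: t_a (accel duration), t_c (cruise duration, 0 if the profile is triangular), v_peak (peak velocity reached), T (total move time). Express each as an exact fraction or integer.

(v_max)²/a_max = 33²/3 = 363
462 ≥ 363 so v_max reached
t_a = 33/3 = 11; v_peak = 33
d_cruise = 462 − 363 = 99; t_c = 99/33 = 3
T = 2·11 + 3 = 25

t_a=11 t_c=3 v_peak=33 T=25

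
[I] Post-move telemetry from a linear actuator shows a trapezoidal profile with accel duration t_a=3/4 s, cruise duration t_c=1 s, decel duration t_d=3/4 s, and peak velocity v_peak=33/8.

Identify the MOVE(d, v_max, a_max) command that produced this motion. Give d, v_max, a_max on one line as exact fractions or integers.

a_max = (33/8)/(3/4) = 11/2
d_a = ½·33/8·3/4 = 99/64; d_c = 33/8·1 = 33/8
d = 2·99/64 + 33/8 = 231/32
t_c = 1 > 0 ⇒ limit active, v_max = 33/8

d=231/32 v_max=33/8 a_max=11/2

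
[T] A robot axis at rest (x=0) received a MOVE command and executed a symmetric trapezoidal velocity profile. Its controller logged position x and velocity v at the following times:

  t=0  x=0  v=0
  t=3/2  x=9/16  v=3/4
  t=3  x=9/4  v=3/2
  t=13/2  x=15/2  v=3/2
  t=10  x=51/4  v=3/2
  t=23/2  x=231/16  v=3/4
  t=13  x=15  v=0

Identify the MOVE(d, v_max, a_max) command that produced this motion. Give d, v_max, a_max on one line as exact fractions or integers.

d=15 v_max=3/2 a_max=1/2

final state: t=13, x=15, v=0 → d = 15
a_max = (3/4−0)/(3/2−0) = 1/2
max v = 3/2 over t∈[3,10] → v_max = 3/2
check: 3/2·(3+7) = 15 ✓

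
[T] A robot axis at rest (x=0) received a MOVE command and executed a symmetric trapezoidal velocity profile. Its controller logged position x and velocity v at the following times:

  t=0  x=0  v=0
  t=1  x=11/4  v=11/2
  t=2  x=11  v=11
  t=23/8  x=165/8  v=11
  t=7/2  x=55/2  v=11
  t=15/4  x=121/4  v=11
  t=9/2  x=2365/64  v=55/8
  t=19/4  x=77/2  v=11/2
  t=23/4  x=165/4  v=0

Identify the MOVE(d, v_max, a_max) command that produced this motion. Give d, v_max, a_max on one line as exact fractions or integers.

final state: t=23/4, x=165/4, v=0 → d = 165/4
a_max = (11/2−0)/(1−0) = 11/2
max v = 11 over t∈[2,15/4] → v_max = 11
check: 11·(2+7/4) = 165/4 ✓

d=165/4 v_max=11 a_max=11/2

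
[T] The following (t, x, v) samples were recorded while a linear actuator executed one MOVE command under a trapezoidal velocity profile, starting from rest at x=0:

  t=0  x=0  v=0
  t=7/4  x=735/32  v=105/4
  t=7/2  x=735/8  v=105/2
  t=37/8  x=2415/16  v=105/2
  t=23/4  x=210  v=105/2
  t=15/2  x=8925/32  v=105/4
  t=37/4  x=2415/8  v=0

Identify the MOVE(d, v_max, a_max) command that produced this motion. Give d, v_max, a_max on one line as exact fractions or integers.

d=2415/8 v_max=105/2 a_max=15

final state: t=37/4, x=2415/8, v=0 → d = 2415/8
a_max = (105/4−0)/(7/4−0) = 15
max v = 105/2 over t∈[7/2,23/4] → v_max = 105/2
check: 105/2·(7/2+9/4) = 2415/8 ✓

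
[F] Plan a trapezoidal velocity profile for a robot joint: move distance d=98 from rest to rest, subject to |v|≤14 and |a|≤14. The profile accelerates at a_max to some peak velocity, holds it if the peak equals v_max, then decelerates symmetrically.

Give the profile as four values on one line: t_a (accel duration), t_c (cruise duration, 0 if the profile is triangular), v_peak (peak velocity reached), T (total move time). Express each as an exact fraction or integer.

vₘ²/aₘ = 14²/14 = 14
98 ≥ 14 → trapezoidal
t_a = 14/14 = 1; v_peak = 14
d_cruise = 98 − 14 = 84; t_c = 84/14 = 6
T = 2·1 + 6 = 8

t_a=1 t_c=6 v_peak=14 T=8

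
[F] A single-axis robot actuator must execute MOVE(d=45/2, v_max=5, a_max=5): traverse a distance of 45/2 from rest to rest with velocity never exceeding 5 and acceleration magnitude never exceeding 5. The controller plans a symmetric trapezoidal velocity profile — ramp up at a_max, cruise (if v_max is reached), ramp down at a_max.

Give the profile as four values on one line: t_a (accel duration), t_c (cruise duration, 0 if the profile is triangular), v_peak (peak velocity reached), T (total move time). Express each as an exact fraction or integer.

t_a=1 t_c=7/2 v_peak=5 T=11/2

(v_max)²/a_max = 5²/5 = 5
45/2 ≥ 5 so v_max reached
t_a = 5/5 = 1; v_peak = 5
d_cruise = 45/2 − 5 = 35/2; t_c = (35/2)/5 = 7/2
T = 2·1 + 7/2 = 11/2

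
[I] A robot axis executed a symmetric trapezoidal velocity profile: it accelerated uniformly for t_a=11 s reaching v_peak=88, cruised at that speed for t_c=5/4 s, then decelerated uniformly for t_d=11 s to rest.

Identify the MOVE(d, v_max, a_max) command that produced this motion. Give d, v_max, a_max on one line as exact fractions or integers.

a_max = 88/11 = 8
d_a = ½·88·11 = 484; d_c = 88·5/4 = 110
d = 2·484 + 110 = 1078
t_c = 5/4 > 0 so v_max = 88

d=1078 v_max=88 a_max=8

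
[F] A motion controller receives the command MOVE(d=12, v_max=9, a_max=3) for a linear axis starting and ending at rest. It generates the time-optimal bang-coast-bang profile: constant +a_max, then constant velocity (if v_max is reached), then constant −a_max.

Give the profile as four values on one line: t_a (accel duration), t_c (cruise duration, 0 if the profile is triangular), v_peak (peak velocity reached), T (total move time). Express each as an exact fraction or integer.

t_a=2 t_c=0 v_peak=6 T=4

v_max²/a_max = 9²/3 = 27
12 < 27 so t_c = 0
v_peak = √(12·3) = √36 = 6
t_a = 6/3 = 2; t_c = 0
T = 2·2 = 4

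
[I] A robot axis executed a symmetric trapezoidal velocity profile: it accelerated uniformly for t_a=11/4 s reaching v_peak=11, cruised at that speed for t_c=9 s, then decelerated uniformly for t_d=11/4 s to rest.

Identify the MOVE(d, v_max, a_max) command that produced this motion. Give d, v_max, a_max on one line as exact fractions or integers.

a_max = 11/(11/4) = 4
d_a = ½·11·11/4 = 121/8; d_c = 11·9 = 99
d = 2·121/8 + 99 = 517/4
t_c = 9 > 0 → v_max = v_peak = 11

d=517/4 v_max=11 a_max=4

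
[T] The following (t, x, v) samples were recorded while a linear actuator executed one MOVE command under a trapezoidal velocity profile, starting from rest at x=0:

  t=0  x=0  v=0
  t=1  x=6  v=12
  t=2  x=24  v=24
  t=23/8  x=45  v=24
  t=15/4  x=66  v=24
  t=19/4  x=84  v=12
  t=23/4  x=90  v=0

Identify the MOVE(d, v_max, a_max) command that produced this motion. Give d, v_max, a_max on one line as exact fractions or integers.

d=90 v_max=24 a_max=12

final state: t=23/4, x=90, v=0 → d = 90
a_max = (12−0)/(1−0) = 12
max v = 24 over t∈[2,15/4] → v_max = 24
check: 24·(2+7/4) = 90 ✓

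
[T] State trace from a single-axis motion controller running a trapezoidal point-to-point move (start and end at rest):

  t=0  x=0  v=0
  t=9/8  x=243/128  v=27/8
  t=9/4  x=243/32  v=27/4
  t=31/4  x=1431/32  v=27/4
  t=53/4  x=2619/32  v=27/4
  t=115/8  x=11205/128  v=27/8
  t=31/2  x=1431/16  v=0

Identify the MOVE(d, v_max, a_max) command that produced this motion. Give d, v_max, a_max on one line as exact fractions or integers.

d=1431/16 v_max=27/4 a_max=3

final state: t=31/2, x=1431/16, v=0 → d = 1431/16
a_max = (27/8−0)/(9/8−0) = 3
max v = 27/4 over t∈[9/4,53/4] → v_max = 27/4
check: 27/4·(9/4+11) = 1431/16 ✓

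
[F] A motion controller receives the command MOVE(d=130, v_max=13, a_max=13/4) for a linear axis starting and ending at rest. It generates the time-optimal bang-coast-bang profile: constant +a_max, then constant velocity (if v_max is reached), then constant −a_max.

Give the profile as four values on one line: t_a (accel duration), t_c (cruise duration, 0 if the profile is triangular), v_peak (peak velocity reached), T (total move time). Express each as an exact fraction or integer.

t_a=4 t_c=6 v_peak=13 T=14

vₘ²/aₘ = 13²/(13/4) = 52
130 ≥ 52 ⇒ cruise phase
t_a = 13/(13/4) = 4; v_peak = 13
d_cruise = 130 − 52 = 78; t_c = 78/13 = 6
T = 2·4 + 6 = 14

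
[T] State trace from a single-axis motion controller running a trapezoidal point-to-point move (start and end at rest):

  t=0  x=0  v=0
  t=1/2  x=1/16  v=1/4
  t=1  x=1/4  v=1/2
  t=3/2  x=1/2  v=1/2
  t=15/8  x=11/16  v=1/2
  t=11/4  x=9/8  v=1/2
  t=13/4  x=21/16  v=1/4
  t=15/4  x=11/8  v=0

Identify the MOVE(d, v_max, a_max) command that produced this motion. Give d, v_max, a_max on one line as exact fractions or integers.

final state: t=15/4, x=11/8, v=0 → d = 11/8
a_max = (1/4−0)/(1/2−0) = 1/2
max v = 1/2 over t∈[1,11/4] → v_max = 1/2
check: 1/2·(1+7/4) = 11/8 ✓

d=11/8 v_max=1/2 a_max=1/2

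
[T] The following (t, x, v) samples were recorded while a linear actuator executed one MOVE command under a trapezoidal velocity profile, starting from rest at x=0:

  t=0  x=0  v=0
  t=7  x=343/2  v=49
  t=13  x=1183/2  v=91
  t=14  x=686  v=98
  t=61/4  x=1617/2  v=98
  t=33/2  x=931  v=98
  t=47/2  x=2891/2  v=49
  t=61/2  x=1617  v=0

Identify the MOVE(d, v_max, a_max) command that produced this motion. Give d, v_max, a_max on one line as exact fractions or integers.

final state: t=61/2, x=1617, v=0 → d = 1617
a_max = (49−0)/(7−0) = 7
max v = 98 over t∈[14,33/2] → v_max = 98
check: 98·(14+5/2) = 1617 ✓

d=1617 v_max=98 a_max=7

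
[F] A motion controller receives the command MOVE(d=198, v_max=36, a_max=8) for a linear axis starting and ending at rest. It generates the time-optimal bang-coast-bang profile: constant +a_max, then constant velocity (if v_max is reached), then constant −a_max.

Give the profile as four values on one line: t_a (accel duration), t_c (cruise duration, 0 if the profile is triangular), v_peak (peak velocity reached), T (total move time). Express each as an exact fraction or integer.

vₘ²/aₘ = 36²/8 = 162
198 ≥ 162 so v_max reached
t_a = 36/8 = 9/2; v_peak = 36
d_cruise = 198 − 162 = 36; t_c = 36/36 = 1
T = 2·9/2 + 1 = 10

t_a=9/2 t_c=1 v_peak=36 T=10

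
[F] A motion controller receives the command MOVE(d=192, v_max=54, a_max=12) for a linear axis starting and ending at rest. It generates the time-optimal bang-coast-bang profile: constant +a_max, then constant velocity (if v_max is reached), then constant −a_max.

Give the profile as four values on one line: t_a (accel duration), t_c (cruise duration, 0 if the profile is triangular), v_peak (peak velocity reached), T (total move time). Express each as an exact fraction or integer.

t_a=4 t_c=0 v_peak=48 T=8

(v_max)²/a_max = 54²/12 = 243
192 < 243 ⇒ no cruise
v_peak = √(192·12) = √2304 = 48
t_a = 48/12 = 4; t_c = 0
T = 2·4 = 8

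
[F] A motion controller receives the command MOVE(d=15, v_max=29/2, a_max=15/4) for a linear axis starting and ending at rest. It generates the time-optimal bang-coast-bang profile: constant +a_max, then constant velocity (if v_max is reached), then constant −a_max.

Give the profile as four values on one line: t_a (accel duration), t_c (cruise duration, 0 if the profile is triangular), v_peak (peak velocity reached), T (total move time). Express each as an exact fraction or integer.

(v_max)²/a_max = (29/2)²/(15/4) = 841/15
15 < 841/15 ⇒ no cruise
v_peak = √(15·15/4) = √(225/4) = 15/2
t_a = (15/2)/(15/4) = 2; t_c = 0
T = 2·2 = 4

t_a=2 t_c=0 v_peak=15/2 T=4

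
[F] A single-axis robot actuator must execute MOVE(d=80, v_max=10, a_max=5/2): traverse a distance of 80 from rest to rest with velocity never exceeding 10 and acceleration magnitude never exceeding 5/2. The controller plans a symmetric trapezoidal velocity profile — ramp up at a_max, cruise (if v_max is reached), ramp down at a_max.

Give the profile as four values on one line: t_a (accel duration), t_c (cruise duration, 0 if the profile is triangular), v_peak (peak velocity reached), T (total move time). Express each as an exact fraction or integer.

vₘ²/aₘ = 10²/(5/2) = 40
80 ≥ 40 ⇒ cruise phase
t_a = 10/(5/2) = 4; v_peak = 10
d_cruise = 80 − 40 = 40; t_c = 40/10 = 4
T = 2·4 + 4 = 12

t_a=4 t_c=4 v_peak=10 T=12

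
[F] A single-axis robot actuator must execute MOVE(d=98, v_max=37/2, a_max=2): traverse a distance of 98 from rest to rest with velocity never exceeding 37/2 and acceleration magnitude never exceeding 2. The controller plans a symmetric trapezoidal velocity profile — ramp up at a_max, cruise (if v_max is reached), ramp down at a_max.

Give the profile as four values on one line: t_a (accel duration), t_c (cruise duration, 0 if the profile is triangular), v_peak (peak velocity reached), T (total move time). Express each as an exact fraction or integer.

vₘ²/aₘ = (37/2)²/2 = 1369/8
98 < 1369/8 so t_c = 0
v_peak = √(98·2) = √196 = 14
t_a = 14/2 = 7; t_c = 0
T = 2·7 = 14

t_a=7 t_c=0 v_peak=14 T=14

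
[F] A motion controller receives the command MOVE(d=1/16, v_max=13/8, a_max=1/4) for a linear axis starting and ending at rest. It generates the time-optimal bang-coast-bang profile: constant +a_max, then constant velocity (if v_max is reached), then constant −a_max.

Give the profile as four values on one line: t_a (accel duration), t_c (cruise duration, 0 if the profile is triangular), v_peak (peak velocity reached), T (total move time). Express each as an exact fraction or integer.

(v_max)²/a_max = (13/8)²/(1/4) = 169/16
1/16 < 169/16 → triangular
v_peak = √(1/16·1/4) = √(1/64) = 1/8
t_a = (1/8)/(1/4) = 1/2; t_c = 0
T = 2·1/2 = 1

t_a=1/2 t_c=0 v_peak=1/8 T=1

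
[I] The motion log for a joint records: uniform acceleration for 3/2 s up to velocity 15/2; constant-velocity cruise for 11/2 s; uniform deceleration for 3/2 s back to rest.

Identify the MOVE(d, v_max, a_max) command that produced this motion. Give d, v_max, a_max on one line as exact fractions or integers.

d=105/2 v_max=15/2 a_max=5

a_max = (15/2)/(3/2) = 5
d_a = ½·15/2·3/2 = 45/8; d_c = 15/2·11/2 = 165/4
d = 2·45/8 + 165/4 = 105/2
t_c = 11/2 > 0 ⇒ limit active, v_max = 15/2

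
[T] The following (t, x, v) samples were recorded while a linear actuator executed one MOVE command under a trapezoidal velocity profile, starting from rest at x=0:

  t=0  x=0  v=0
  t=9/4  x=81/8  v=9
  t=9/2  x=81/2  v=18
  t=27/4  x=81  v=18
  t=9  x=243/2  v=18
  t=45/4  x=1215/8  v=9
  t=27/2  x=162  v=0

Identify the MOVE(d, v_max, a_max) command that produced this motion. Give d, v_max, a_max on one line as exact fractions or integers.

d=162 v_max=18 a_max=4

final state: t=27/2, x=162, v=0 → d = 162
a_max = (9−0)/(9/4−0) = 4
max v = 18 over t∈[9/2,9] → v_max = 18
check: 18·(9/2+9/2) = 162 ✓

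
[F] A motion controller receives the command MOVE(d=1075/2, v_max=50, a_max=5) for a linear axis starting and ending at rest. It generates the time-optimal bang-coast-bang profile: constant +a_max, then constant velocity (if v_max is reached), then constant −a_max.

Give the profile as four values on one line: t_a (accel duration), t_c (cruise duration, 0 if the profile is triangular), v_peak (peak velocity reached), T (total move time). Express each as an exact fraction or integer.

t_a=10 t_c=3/4 v_peak=50 T=83/4

vₘ²/aₘ = 50²/5 = 500
1075/2 ≥ 500 so v_max reached
t_a = 50/5 = 10; v_peak = 50
d_cruise = 1075/2 − 500 = 75/2; t_c = (75/2)/50 = 3/4
T = 2·10 + 3/4 = 83/4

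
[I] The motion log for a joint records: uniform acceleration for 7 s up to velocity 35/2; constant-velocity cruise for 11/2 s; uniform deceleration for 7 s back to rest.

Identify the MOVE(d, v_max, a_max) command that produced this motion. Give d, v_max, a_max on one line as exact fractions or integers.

a_max = (35/2)/7 = 5/2
d_a = ½·35/2·7 = 245/4; d_c = 35/2·11/2 = 385/4
d = 2·245/4 + 385/4 = 875/4
t_c = 11/2 > 0 so v_max = 35/2

d=875/4 v_max=35/2 a_max=5/2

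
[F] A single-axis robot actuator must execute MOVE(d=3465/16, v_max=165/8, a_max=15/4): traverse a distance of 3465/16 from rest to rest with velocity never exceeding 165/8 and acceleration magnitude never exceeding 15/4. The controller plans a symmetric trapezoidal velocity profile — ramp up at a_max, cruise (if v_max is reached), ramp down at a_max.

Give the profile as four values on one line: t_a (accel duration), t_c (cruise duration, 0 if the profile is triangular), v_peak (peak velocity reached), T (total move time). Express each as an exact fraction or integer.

t_a=11/2 t_c=5 v_peak=165/8 T=16

(v_max)²/a_max = (165/8)²/(15/4) = 1815/16
3465/16 ≥ 1815/16 ⇒ cruise phase
t_a = (165/8)/(15/4) = 11/2; v_peak = 165/8
d_cruise = 3465/16 − 1815/16 = 825/8; t_c = (825/8)/(165/8) = 5
T = 2·11/2 + 5 = 16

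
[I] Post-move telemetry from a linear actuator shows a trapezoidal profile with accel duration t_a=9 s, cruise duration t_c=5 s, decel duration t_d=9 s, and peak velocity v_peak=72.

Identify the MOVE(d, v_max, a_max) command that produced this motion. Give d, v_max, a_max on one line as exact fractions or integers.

a_max = 72/9 = 8
d_a = ½·72·9 = 324; d_c = 72·5 = 360
d = 2·324 + 360 = 1008
t_c = 5 > 0 → v_max = v_peak = 72

d=1008 v_max=72 a_max=8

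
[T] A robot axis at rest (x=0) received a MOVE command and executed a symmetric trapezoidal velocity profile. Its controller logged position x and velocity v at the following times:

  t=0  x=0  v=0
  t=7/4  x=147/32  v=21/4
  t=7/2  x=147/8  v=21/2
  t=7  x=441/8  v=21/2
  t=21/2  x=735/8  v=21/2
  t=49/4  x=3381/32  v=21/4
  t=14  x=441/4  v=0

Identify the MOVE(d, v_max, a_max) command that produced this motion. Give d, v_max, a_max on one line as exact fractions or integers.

final state: t=14, x=441/4, v=0 → d = 441/4
a_max = (21/4−0)/(7/4−0) = 3
max v = 21/2 over t∈[7/2,21/2] → v_max = 21/2
check: 21/2·(7/2+7) = 441/4 ✓

d=441/4 v_max=21/2 a_max=3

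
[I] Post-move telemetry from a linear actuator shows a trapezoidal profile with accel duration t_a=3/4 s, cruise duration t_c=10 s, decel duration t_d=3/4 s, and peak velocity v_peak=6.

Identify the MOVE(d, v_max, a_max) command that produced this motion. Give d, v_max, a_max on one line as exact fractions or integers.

a_max = 6/(3/4) = 8
d_a = ½·6·3/4 = 9/4; d_c = 6·10 = 60
d = 2·9/4 + 60 = 129/2
t_c = 10 > 0 so v_max = 6

d=129/2 v_max=6 a_max=8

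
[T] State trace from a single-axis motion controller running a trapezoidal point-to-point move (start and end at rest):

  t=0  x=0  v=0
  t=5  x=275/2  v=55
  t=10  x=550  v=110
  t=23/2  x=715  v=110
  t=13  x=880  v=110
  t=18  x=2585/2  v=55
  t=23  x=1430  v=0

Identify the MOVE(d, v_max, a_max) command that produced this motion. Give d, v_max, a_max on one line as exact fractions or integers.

final state: t=23, x=1430, v=0 → d = 1430
a_max = (55−0)/(5−0) = 11
max v = 110 over t∈[10,13] → v_max = 110
check: 110·(10+3) = 1430 ✓

d=1430 v_max=110 a_max=11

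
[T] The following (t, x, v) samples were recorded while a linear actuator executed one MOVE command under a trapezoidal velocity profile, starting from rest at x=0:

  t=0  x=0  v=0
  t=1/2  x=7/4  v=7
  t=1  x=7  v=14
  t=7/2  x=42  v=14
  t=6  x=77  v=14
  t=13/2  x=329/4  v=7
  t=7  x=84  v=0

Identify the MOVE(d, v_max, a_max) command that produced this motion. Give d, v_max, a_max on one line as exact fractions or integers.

d=84 v_max=14 a_max=14

final state: t=7, x=84, v=0 → d = 84
a_max = (7−0)/(1/2−0) = 14
max v = 14 over t∈[1,6] → v_max = 14
check: 14·(1+5) = 84 ✓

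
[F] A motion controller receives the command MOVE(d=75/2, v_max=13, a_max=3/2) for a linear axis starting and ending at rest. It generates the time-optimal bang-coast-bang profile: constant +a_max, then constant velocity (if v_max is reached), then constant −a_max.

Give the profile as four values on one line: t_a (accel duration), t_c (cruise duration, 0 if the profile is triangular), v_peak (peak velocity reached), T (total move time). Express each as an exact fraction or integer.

vₘ²/aₘ = 13²/(3/2) = 338/3
75/2 < 338/3 ⇒ no cruise
v_peak = √(75/2·3/2) = √(225/4) = 15/2
t_a = (15/2)/(3/2) = 5; t_c = 0
T = 2·5 = 10

t_a=5 t_c=0 v_peak=15/2 T=10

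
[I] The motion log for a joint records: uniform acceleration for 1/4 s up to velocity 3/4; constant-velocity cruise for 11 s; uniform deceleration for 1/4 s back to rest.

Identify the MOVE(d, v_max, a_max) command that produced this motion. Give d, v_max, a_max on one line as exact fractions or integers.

a_max = (3/4)/(1/4) = 3
d_a = ½·3/4·1/4 = 3/32; d_c = 3/4·11 = 33/4
d = 2·3/32 + 33/4 = 135/16
t_c = 11 > 0 so v_max = 3/4

d=135/16 v_max=3/4 a_max=3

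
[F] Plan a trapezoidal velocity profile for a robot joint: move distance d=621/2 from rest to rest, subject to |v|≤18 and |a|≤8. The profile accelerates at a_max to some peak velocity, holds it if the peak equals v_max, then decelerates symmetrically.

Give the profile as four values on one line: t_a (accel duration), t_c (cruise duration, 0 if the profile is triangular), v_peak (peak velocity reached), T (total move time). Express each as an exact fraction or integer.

vₘ²/aₘ = 18²/8 = 81/2
621/2 ≥ 81/2 → trapezoidal
t_a = 18/8 = 9/4; v_peak = 18
d_cruise = 621/2 − 81/2 = 270; t_c = 270/18 = 15
T = 2·9/4 + 15 = 39/2

t_a=9/4 t_c=15 v_peak=18 T=39/2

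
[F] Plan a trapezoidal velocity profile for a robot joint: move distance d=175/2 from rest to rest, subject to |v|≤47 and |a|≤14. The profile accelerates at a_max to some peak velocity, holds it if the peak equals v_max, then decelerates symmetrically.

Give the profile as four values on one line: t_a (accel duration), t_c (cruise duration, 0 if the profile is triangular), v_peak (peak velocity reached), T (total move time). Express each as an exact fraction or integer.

t_a=5/2 t_c=0 v_peak=35 T=5

vₘ²/aₘ = 47²/14 = 2209/14
175/2 < 2209/14 so t_c = 0
v_peak = √(175/2·14) = √1225 = 35
t_a = 35/14 = 5/2; t_c = 0
T = 2·5/2 = 5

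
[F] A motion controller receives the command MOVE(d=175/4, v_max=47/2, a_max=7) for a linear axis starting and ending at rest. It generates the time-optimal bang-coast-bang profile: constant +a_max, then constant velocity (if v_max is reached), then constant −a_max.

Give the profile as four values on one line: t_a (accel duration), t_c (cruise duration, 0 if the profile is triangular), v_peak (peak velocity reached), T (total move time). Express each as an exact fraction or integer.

vₘ²/aₘ = (47/2)²/7 = 2209/28
175/4 < 2209/28 so t_c = 0
v_peak = √(175/4·7) = √(1225/4) = 35/2
t_a = (35/2)/7 = 5/2; t_c = 0
T = 2·5/2 = 5

t_a=5/2 t_c=0 v_peak=35/2 T=5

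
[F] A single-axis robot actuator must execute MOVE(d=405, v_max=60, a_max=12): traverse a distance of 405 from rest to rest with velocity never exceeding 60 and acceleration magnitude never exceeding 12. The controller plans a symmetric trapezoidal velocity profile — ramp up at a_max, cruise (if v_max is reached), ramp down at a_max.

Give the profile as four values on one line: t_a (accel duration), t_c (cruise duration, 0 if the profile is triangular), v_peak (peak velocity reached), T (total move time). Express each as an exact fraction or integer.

t_a=5 t_c=7/4 v_peak=60 T=47/4

v_max²/a_max = 60²/12 = 300
405 ≥ 300 ⇒ cruise phase
t_a = 60/12 = 5; v_peak = 60
d_cruise = 405 − 300 = 105; t_c = 105/60 = 7/4
T = 2·5 + 7/4 = 47/4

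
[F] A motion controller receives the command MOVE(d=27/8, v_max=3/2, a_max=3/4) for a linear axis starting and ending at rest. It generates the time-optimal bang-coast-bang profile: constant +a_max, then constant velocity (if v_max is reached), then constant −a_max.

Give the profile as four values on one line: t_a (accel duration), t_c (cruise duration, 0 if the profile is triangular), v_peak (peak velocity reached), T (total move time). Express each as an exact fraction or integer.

v_max²/a_max = (3/2)²/(3/4) = 3
27/8 ≥ 3 so v_max reached
t_a = (3/2)/(3/4) = 2; v_peak = 3/2
d_cruise = 27/8 − 3 = 3/8; t_c = (3/8)/(3/2) = 1/4
T = 2·2 + 1/4 = 17/4

t_a=2 t_c=1/4 v_peak=3/2 T=17/4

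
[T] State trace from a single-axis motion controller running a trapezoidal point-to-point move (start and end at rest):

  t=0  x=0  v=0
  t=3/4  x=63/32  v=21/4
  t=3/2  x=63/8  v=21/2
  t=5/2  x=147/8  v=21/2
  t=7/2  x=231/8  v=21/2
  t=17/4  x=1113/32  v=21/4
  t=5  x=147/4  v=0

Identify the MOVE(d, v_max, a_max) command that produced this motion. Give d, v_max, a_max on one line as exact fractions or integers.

d=147/4 v_max=21/2 a_max=7

final state: t=5, x=147/4, v=0 → d = 147/4
a_max = (21/4−0)/(3/4−0) = 7
max v = 21/2 over t∈[3/2,7/2] → v_max = 21/2
check: 21/2·(3/2+2) = 147/4 ✓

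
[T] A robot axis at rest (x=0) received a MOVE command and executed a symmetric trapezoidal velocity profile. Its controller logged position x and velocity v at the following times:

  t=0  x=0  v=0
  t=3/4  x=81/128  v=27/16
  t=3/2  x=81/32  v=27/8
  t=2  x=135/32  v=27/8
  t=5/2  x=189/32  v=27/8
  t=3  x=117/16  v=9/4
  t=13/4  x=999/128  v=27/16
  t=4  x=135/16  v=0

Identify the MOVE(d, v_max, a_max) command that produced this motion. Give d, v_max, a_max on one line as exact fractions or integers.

d=135/16 v_max=27/8 a_max=9/4

final state: t=4, x=135/16, v=0 → d = 135/16
a_max = (27/16−0)/(3/4−0) = 9/4
max v = 27/8 over t∈[3/2,5/2] → v_max = 27/8
check: 27/8·(3/2+1) = 135/16 ✓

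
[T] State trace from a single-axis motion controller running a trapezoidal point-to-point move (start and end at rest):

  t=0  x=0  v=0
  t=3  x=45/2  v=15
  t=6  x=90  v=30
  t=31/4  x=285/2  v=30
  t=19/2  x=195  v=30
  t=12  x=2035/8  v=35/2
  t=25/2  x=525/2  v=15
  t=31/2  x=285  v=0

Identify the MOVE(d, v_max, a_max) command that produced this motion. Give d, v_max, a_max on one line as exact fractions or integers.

final state: t=31/2, x=285, v=0 → d = 285
a_max = (15−0)/(3−0) = 5
max v = 30 over t∈[6,19/2] → v_max = 30
check: 30·(6+7/2) = 285 ✓

d=285 v_max=30 a_max=5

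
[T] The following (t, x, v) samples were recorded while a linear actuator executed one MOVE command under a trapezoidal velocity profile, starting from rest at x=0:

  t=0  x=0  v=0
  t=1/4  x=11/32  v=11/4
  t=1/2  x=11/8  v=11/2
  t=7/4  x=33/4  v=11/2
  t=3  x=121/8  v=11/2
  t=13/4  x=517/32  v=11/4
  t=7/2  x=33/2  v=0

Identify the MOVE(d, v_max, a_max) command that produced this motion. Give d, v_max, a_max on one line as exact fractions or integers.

d=33/2 v_max=11/2 a_max=11

final state: t=7/2, x=33/2, v=0 → d = 33/2
a_max = (11/4−0)/(1/4−0) = 11
max v = 11/2 over t∈[1/2,3] → v_max = 11/2
check: 11/2·(1/2+5/2) = 33/2 ✓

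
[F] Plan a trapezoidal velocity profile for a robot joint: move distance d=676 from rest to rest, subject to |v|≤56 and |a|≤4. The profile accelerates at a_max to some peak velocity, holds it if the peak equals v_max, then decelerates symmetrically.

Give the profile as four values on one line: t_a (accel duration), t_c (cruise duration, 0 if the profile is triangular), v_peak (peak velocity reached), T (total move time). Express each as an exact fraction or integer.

t_a=13 t_c=0 v_peak=52 T=26

(v_max)²/a_max = 56²/4 = 784
676 < 784 → triangular
v_peak = √(676·4) = √2704 = 52
t_a = 52/4 = 13; t_c = 0
T = 2·13 = 26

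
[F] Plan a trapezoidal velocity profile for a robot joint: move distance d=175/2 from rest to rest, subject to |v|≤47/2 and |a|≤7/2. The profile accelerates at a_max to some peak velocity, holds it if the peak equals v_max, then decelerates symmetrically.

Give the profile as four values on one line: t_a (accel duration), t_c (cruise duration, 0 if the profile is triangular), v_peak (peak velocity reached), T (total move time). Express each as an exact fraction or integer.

v_max²/a_max = (47/2)²/(7/2) = 2209/14
175/2 < 2209/14 → triangular
v_peak = √(175/2·7/2) = √(1225/4) = 35/2
t_a = (35/2)/(7/2) = 5; t_c = 0
T = 2·5 = 10

t_a=5 t_c=0 v_peak=35/2 T=10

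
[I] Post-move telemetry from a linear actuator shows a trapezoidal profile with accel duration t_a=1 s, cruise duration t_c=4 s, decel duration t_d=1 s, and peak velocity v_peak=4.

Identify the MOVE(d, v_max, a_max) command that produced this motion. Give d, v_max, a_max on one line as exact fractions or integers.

a_max = 4/1 = 4
d_a = ½·4·1 = 2; d_c = 4·4 = 16
d = 2·2 + 16 = 20
t_c = 4 > 0 ⇒ limit active, v_max = 4

d=20 v_max=4 a_max=4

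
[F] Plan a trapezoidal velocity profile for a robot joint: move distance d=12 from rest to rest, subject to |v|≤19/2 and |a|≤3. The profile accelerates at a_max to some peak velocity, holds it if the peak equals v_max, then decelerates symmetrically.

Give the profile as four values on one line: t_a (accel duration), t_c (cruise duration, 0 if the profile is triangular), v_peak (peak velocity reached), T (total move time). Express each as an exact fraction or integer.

(v_max)²/a_max = (19/2)²/3 = 361/12
12 < 361/12 so t_c = 0
v_peak = √(12·3) = √36 = 6
t_a = 6/3 = 2; t_c = 0
T = 2·2 = 4

t_a=2 t_c=0 v_peak=6 T=4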